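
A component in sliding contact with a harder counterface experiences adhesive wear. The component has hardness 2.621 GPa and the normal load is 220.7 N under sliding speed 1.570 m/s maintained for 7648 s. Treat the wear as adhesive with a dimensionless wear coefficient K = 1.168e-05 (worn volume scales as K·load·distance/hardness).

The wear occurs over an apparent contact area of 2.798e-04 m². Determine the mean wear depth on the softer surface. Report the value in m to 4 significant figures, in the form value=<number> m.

The intermediates appear rounded — the algebra holds full float precision — a lone final rounding to 4 significant figures.
Convert: Distance L = v·t = 1.570 m/s × 7648 s = 1.201e+04 m.
Convert: Hardness H = 2.621 GPa = 2.621e+09 Pa.
SI base units throughout: W = 220.7 N, H = 2.621e+09 Pa, K = 1.168e-05.
By Archard's law, V = K·W·L/H = 1.168e-05 · 220.7 · 1.201e+04 / 2.621e+09 = 1.181e-08 m³.
Average depth h = V/A = 1.181e-08 / 2.798e-04 = 4.221e-05 m.

value=4.221e-05 m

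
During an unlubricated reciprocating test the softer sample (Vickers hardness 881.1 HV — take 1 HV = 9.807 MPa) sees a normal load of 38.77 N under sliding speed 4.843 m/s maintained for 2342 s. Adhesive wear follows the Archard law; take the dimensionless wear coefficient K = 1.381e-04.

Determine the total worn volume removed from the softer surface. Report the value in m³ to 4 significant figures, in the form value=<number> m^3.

The computation carries full precision, and printed values are rounded; a single final rounding, at 4 significant digits.
Distance covered L = v·t = 4.843 m/s × 2342 s = 1.134e+04 m.
Hardness H = 881.1 HV × 9.807 MPa/HV = 8641 MPa = 8.641e+09 Pa.
In SI base units: W = 38.77 N, H = 8.641e+09 Pa, K = 1.381e-04.
Archard volume V = K·W·L/H = 1.381e-04 · 38.77 · 1.134e+04 / 8.641e+09 = 7.028e-09 m³.

value=7.028e-09 m^3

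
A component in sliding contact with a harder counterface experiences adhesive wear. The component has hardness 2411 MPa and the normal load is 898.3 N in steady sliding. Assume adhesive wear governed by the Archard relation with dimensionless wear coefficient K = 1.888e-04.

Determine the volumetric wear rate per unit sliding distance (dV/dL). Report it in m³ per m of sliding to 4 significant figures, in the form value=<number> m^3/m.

value=7.034e-11 m^3/m

Quoted intermediates are rounded — all arithmetic maintains full precision. Rounded once at the end to 4 significant digits.
Convert: Hardness H = 2411 MPa = 2.411e+09 Pa.
In SI base units, W = 898.3 N, H = 2.411e+09 Pa, K = 1.888e-04.
Volumetric rate dV/dL = K·W/H: 1.888e-04 · 898.3 / 2.411e+09 = 7.034e-11 m³/m.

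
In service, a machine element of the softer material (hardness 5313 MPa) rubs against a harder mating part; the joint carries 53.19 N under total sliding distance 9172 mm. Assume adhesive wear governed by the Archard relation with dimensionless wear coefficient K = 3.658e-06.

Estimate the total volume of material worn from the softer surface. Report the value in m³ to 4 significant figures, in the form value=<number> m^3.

The intermediates are printed rounded. Each operation runs at full precision — rounded just once to 4 significant digits.
Sliding distance L = 9172 mm = 9.172 m.
Hardness H = 5313 MPa = 5.313e+09 Pa.
Expressed in SI base units: W = 53.19 N, H = 5.313e+09 Pa, K = 3.658e-06.
Wear volume V = K·W·L/H = 3.658e-06 · 53.19 · 9.172 / 5.313e+09 = 3.359e-13 m³.

value=3.359e-13 m^3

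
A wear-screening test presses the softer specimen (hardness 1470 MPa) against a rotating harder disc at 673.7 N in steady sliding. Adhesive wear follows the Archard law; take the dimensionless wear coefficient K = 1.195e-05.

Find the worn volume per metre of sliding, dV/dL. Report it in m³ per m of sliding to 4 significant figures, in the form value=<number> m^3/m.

value=5.477e-12 m^3/m

Printed values are rounded; all arithmetic holds exact precision, and a lone final rounding, at four significant figures.
Hardness H = 1470 MPa = 1.470e+09 Pa.
As SI base values: W = 673.7 N, H = 1.470e+09 Pa, K = 1.195e-05.
Rate of wear dV/dL = K·W/H: 1.195e-05 · 673.7 / 1.470e+09 = 5.477e-12 m³/m.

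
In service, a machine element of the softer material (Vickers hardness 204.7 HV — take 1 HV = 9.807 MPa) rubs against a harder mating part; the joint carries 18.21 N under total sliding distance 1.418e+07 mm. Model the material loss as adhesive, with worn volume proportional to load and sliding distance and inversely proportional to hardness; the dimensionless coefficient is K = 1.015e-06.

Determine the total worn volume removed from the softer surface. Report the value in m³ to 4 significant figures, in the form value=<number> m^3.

Intermediate values are printed rounded, and the algebra keeps exact precision — one last rounding to 4 significant digits.
Total distance L = 1.418e+07 mm = 1.418e+04 m.
Hardness H = 204.7 HV × 9.807 MPa/HV = 2007 MPa = 2.007e+09 Pa.
In SI base units, W = 18.21 N, H = 2.007e+09 Pa, K = 1.015e-06.
Archard volume V = K·W·L/H = 1.015e-06 · 18.21 · 1.418e+04 / 2.007e+09 = 1.306e-10 m³.

value=1.306e-10 m^3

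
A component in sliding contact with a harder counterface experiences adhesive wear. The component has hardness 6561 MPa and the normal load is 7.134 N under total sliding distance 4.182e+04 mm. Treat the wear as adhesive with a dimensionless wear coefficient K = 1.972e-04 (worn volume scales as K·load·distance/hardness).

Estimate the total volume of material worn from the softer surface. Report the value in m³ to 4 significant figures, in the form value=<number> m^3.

value=8.967e-12 m^3

Printed values are rounded — the computation runs at exact precision; rounded once at the end: four significant figures.
Convert: Sliding distance L = 4.182e+04 mm = 41.82 m.
Convert: Hardness H = 6561 MPa = 6.561e+09 Pa.
Working in SI base units: W = 7.134 N, H = 6.561e+09 Pa, K = 1.972e-04.
Archard relation: V = K·W·L/H = 1.972e-04 · 7.134 · 41.82 / 6.561e+09 = 8.967e-12 m³.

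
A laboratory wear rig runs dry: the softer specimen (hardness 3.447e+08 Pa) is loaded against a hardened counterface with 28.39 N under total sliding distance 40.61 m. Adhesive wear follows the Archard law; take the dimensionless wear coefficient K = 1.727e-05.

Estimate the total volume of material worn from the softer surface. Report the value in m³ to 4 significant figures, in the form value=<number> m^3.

All arithmetic carries full precision. The intermediates appear rounded — one final rounding to four significant figures.
As SI base values: W = 28.39 N, H = 3.447e+08 Pa, K = 1.727e-05.
Wear volume V = K·W·L/H = 1.727e-05 · 28.39 · 40.61 / 3.447e+08 = 5.776e-11 m³.

value=5.776e-11 m^3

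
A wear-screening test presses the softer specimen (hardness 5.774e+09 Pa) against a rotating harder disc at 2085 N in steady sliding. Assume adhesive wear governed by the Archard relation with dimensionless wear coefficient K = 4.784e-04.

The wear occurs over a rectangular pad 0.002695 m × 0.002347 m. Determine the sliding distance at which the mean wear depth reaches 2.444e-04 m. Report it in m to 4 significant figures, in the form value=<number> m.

value=8.949 m

All working math maintains full precision — intermediates are shown rounded, and a lone final rounding: 4 significant figures.
Convert: Contact area A = 0.002695 m × 0.002347 m = 6.325e-06 m².
Expressed in SI base units: W = 2085 N, H = 5.774e+09 Pa, K = 4.784e-04.
Permissible volume V_lim = h_lim·A = 2.444e-04 · 6.325e-06 = 1.546e-09 m³.
Inverting, life L = V_lim·H/(K·W) = 1.546e-09 · 5.774e+09 / (4.784e-04 · 2085) = 8.949 m.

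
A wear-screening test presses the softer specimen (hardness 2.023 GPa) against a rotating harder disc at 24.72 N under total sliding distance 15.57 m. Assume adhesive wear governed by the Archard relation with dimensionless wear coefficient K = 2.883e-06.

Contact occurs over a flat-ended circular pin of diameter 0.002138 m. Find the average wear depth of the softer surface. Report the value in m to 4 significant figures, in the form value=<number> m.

value=1.528e-07 m

All working math maintains full precision — intermediates are displayed rounded — one last rounding: 4 significant digits.
Hardness H = 2.023 GPa = 2.023e+09 Pa.
Contact area A = π·d²/4 = π·(0.002138 m)²/4 = 3.590e-06 m².
SI base units throughout: W = 24.72 N, H = 2.023e+09 Pa, K = 2.883e-06.
Archard relation: V = K·W·L/H = 2.883e-06 · 24.72 · 15.57 / 2.023e+09 = 5.485e-13 m³.
Average depth h = V/A = 5.485e-13 / 3.590e-06 = 1.528e-07 m.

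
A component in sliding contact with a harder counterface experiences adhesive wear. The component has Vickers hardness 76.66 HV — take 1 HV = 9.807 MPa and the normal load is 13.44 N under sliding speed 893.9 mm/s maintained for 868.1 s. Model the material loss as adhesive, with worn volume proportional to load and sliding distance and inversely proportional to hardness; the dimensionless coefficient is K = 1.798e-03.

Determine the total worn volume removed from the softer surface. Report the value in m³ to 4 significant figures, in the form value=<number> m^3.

value=2.494e-08 m^3

Each operation keeps exact precision; intermediates are displayed rounded; a lone final rounding to four significant figures.
Sliding speed v = 893.9 mm/s = 0.8939 m/s. Distance L = v·t = 0.8939 m/s × 868.1 s = 776.0 m.
Hardness H = 76.66 HV × 9.807 MPa/HV = 751.8 MPa = 7.518e+08 Pa.
Restated in SI base units: W = 13.44 N, H = 7.518e+08 Pa, K = 1.798e-03.
Apply Archard: V = K·W·L/H = 1.798e-03 · 13.44 · 776.0 / 7.518e+08 = 2.494e-08 m³.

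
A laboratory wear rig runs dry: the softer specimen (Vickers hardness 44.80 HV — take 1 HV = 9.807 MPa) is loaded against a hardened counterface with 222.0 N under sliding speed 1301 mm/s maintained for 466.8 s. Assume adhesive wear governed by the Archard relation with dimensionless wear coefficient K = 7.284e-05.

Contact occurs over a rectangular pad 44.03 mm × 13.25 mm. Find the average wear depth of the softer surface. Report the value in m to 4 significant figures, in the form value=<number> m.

value=3.831e-05 m

Shown intermediates are rounded; each operation keeps full precision — one last rounding: 4 significant digits.
Convert: Sliding speed v = 1301 mm/s = 1.301 m/s. Path length L = v·t = 1.301 m/s × 466.8 s = 607.3 m.
Convert: Hardness H = 44.80 HV × 9.807 MPa/HV = 439.4 MPa = 4.394e+08 Pa.
Convert: Pad sides 44.03 mm × 13.25 mm = 0.04403 m × 0.01325 m. Contact area A = 0.04403 m × 0.01325 m = 5.834e-04 m².
Working in SI base units: W = 222.0 N, H = 4.394e+08 Pa, K = 7.284e-05.
Archard relation: V = K·W·L/H = 7.284e-05 · 222.0 · 607.3 / 4.394e+08 = 2.235e-08 m³.
Depth h = V/A = 2.235e-08 / 5.834e-04 = 3.831e-05 m.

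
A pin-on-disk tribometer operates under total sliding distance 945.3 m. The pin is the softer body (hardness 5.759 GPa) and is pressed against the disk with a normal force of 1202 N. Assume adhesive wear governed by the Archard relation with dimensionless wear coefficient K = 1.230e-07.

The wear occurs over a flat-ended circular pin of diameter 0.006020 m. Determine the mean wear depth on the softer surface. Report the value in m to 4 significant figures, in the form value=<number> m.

value=8.526e-07 m

The algebra carries full float precision. Intermediates are displayed rounded. Rounded once at the end, at 4 significant digits.
Convert: Hardness H = 5.759 GPa = 5.759e+09 Pa.
Convert: Contact area A = π·d²/4 = π·(0.006020 m)²/4 = 2.846e-05 m².
SI base units throughout: W = 1202 N, H = 5.759e+09 Pa, K = 1.230e-07.
Archard relation: V = K·W·L/H = 1.230e-07 · 1202 · 945.3 / 5.759e+09 = 2.427e-11 m³.
Depth of wear h = V/A = 2.427e-11 / 2.846e-05 = 8.526e-07 m.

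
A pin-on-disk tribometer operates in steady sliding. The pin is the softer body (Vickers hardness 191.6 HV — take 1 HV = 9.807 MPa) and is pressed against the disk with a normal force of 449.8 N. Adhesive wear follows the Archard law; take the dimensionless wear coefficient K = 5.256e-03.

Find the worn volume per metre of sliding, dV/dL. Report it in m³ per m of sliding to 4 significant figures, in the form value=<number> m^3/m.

Every step holds full float precision — printed values are rounded; rounded just once, at 4 significant digits.
Convert: Hardness H = 191.6 HV × 9.807 MPa/HV = 1879 MPa = 1.879e+09 Pa.
Expressed in SI base units: W = 449.8 N, H = 1.879e+09 Pa, K = 5.256e-03.
Volumetric rate dV/dL = K·W/H (independent of L): 5.256e-03 · 449.8 / 1.879e+09 = 1.258e-09 m³/m.

value=1.258e-09 m^3/m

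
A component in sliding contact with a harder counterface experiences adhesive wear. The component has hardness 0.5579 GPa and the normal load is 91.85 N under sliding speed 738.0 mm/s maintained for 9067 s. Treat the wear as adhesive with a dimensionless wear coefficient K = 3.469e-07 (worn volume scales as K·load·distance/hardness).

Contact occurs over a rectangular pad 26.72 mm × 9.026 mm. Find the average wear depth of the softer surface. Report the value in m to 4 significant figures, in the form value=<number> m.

Each operation runs at exact precision; intermediates are shown rounded. Rounded just once: 4 significant figures.
Sliding speed v = 738.0 mm/s = 0.7380 m/s. Distance covered L = v·t = 0.7380 m/s × 9067 s = 6691 m.
Hardness H = 0.5579 GPa = 5.579e+08 Pa.
Pad sides 26.72 mm × 9.026 mm = 0.02672 m × 0.009026 m. Contact area A = 0.02672 m × 0.009026 m = 2.412e-04 m².
SI base units throughout: W = 91.85 N, H = 5.579e+08 Pa, K = 3.469e-07.
Archard relation: V = K·W·L/H = 3.469e-07 · 91.85 · 6691 / 5.579e+08 = 3.822e-10 m³.
Mean wear depth h = V/A = 3.822e-10 / 2.412e-04 = 1.585e-06 m.

value=1.585e-06 m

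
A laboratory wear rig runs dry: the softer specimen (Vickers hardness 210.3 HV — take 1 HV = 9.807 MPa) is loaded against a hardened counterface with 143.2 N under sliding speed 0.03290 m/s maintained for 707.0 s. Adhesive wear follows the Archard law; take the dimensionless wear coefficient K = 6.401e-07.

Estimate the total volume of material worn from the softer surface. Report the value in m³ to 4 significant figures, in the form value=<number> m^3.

value=1.034e-12 m^3

Every step holds exact precision; intermediate values are displayed rounded. Rounded just once: 4 significant digits.
Convert: Total distance L = v·t = 0.03290 m/s × 707.0 s = 23.26 m.
Convert: Hardness H = 210.3 HV × 9.807 MPa/HV = 2062 MPa = 2.062e+09 Pa.
In SI base units, W = 143.2 N, H = 2.062e+09 Pa, K = 6.401e-07.
Worn volume V = K·W·L/H = 6.401e-07 · 143.2 · 23.26 / 2.062e+09 = 1.034e-12 m³.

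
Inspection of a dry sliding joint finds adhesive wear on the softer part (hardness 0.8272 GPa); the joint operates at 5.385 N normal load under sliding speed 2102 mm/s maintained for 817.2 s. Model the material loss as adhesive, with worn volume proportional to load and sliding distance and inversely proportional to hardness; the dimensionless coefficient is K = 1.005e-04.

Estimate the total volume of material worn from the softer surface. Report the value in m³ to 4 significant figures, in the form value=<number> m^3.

Intermediates are shown rounded. Every step maintains full precision — one last rounding: four significant figures.
Sliding speed v = 2102 mm/s = 2.102 m/s. Sliding distance L = v·t = 2.102 m/s × 817.2 s = 1718 m.
Hardness H = 0.8272 GPa = 8.272e+08 Pa.
Expressed in SI base units: W = 5.385 N, H = 8.272e+08 Pa, K = 1.005e-04.
The Archard volume V = K·W·L/H = 1.005e-04 · 5.385 · 1718 / 8.272e+08 = 1.124e-09 m³.

value=1.124e-09 m^3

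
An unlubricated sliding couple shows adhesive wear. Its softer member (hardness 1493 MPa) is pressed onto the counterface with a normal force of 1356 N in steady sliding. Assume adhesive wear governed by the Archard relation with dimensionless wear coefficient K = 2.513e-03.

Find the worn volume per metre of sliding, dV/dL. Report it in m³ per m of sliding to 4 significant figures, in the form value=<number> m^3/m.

Intermediates appear rounded; each operation maintains full float precision — a single final rounding: 4 significant figures.
Convert: Hardness H = 1493 MPa = 1.493e+09 Pa.
Working in SI base units: W = 1356 N, H = 1.493e+09 Pa, K = 2.513e-03.
Volumetric rate dV/dL = K·W/H: 2.513e-03 · 1356 / 1.493e+09 = 2.282e-09 m³/m.

value=2.282e-09 m^3/m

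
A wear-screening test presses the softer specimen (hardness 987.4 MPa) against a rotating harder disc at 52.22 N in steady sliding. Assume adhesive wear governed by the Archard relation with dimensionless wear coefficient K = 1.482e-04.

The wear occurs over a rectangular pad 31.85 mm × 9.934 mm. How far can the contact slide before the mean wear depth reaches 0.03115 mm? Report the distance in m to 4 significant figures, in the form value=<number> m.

value=1257 m

Printed values are rounded. Each operation carries full float precision; one final rounding: 4 significant figures.
Hardness H = 987.4 MPa = 9.874e+08 Pa.
Pad sides 31.85 mm × 9.934 mm = 0.03185 m × 0.009934 m. Contact area A = 0.03185 m × 0.009934 m = 3.164e-04 m².
Depth limit h_lim = 0.03115 mm = 3.115e-05 m.
Working in SI base units: W = 52.22 N, H = 9.874e+08 Pa, K = 1.482e-04.
Allowed volume V_lim = h_lim·A = 3.115e-05 · 3.164e-04 = 9.856e-09 m³.
Thus life L = V_lim·H/(K·W) = 9.856e-09 · 9.874e+08 / (1.482e-04 · 52.22) = 1257 m.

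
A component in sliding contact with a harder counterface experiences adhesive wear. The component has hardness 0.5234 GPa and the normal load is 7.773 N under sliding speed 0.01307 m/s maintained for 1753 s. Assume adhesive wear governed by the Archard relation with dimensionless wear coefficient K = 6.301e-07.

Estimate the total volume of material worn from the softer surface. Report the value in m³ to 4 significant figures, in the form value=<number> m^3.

Intermediates are displayed rounded. All working math carries exact precision; rounded once at the end to 4 significant digits.
Distance L = v·t = 0.01307 m/s × 1753 s = 22.91 m.
Hardness H = 0.5234 GPa = 5.234e+08 Pa.
Collected in SI base units: W = 7.773 N, H = 5.234e+08 Pa, K = 6.301e-07.
The Archard volume V = K·W·L/H = 6.301e-07 · 7.773 · 22.91 / 5.234e+08 = 2.144e-13 m³.

value=2.144e-13 m^3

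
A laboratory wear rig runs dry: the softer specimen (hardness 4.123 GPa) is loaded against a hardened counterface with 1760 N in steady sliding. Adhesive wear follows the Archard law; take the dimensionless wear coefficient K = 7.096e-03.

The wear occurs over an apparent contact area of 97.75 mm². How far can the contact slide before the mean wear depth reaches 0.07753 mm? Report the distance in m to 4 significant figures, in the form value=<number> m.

value=2.502 m

The algebra carries exact precision. Intermediate values appear rounded, and a single final rounding: 4 significant digits.
Hardness H = 4.123 GPa = 4.123e+09 Pa.
Contact area A = 97.75 mm² = 9.775e-05 m².
Depth limit h_lim = 0.07753 mm = 7.753e-05 m.
Expressed in SI base units: W = 1760 N, H = 4.123e+09 Pa, K = 7.096e-03.
At the depth limit, V_lim = h_lim·A = 7.753e-05 · 9.775e-05 = 7.579e-09 m³.
Thus life L = V_lim·H/(K·W) = 7.579e-09 · 4.123e+09 / (7.096e-03 · 1760) = 2.502 m.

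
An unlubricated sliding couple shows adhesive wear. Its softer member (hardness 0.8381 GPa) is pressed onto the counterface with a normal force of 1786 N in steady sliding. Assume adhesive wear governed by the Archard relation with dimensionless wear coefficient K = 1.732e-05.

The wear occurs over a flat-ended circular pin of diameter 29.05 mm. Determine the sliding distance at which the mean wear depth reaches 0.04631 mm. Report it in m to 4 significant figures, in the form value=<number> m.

The intermediates are printed rounded; the algebra keeps full precision — rounded once at the end, at four significant digits.
Convert: Hardness H = 0.8381 GPa = 8.381e+08 Pa.
Convert: Pin diameter d = 29.05 mm = 0.02905 m. Contact area A = π·d²/4 = π·(0.02905 m)²/4 = 6.628e-04 m².
Convert: Depth limit h_lim = 0.04631 mm = 4.631e-05 m.
Restated in SI base units: W = 1786 N, H = 8.381e+08 Pa, K = 1.732e-05.
Allowed volume V_lim = h_lim·A = 4.631e-05 · 6.628e-04 = 3.069e-08 m³.
Inverting, life L = V_lim·H/(K·W) = 3.069e-08 · 8.381e+08 / (1.732e-05 · 1786) = 831.6 m.

value=831.6 m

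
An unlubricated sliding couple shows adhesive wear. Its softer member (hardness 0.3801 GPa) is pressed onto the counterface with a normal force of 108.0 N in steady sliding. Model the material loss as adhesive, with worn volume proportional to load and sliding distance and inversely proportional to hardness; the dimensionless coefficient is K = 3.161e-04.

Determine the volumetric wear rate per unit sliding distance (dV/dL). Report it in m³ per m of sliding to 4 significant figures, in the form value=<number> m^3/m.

value=8.982e-11 m^3/m

The computation holds exact precision, and shown intermediates are rounded. Rounded once at the end to 4 significant figures.
Hardness H = 0.3801 GPa = 3.801e+08 Pa.
SI base units throughout: W = 108.0 N, H = 3.801e+08 Pa, K = 3.161e-04.
The wear rate dV/dL = K·W/H (no L dependence): 3.161e-04 · 108.0 / 3.801e+08 = 8.982e-11 m³/m.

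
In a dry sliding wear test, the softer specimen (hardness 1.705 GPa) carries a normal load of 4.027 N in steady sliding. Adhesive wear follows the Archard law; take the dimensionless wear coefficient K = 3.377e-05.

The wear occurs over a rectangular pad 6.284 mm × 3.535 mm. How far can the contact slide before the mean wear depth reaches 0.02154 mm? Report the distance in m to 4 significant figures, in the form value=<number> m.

All working math runs at full precision. Quoted intermediates are rounded, and a single final rounding: 4 significant digits.
Convert: Hardness H = 1.705 GPa = 1.705e+09 Pa.
Convert: Pad sides 6.284 mm × 3.535 mm = 0.006284 m × 0.003535 m. Contact area A = 0.006284 m × 0.003535 m = 2.221e-05 m².
Convert: Depth limit h_lim = 0.02154 mm = 2.154e-05 m.
Restated in SI base units: W = 4.027 N, H = 1.705e+09 Pa, K = 3.377e-05.
Limit volume V_lim = h_lim·A = 2.154e-05 · 2.221e-05 = 4.785e-10 m³.
Sliding life L = V_lim·H/(K·W) = 4.785e-10 · 1.705e+09 / (3.377e-05 · 4.027) = 5999 m.

value=5999 m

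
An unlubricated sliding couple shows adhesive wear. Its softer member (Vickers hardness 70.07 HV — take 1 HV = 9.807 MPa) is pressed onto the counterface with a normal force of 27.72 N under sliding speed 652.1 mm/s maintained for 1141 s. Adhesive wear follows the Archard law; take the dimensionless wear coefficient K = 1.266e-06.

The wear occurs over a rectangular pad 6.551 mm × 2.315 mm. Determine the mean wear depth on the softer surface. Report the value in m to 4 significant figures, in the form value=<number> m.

value=2.506e-06 m

All working math runs at full float precision; shown intermediates are rounded. Rounded just once, at four significant figures.
Sliding speed v = 652.1 mm/s = 0.6521 m/s. Path length L = v·t = 0.6521 m/s × 1141 s = 744.0 m.
Hardness H = 70.07 HV × 9.807 MPa/HV = 687.2 MPa = 6.872e+08 Pa.
Pad sides 6.551 mm × 2.315 mm = 0.006551 m × 0.002315 m. Contact area A = 0.006551 m × 0.002315 m = 1.517e-05 m².
In SI base units: W = 27.72 N, H = 6.872e+08 Pa, K = 1.266e-06.
The Archard volume V = K·W·L/H = 1.266e-06 · 27.72 · 744.0 / 6.872e+08 = 3.800e-11 m³.
Average depth h = V/A = 3.800e-11 / 1.517e-05 = 2.506e-06 m.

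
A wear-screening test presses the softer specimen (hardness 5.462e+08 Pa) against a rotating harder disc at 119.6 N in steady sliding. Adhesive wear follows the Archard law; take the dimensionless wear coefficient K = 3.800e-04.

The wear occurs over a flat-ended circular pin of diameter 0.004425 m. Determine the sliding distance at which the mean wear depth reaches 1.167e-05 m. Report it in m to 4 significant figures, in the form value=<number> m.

value=2.157 m

Each operation keeps full float precision; shown intermediates are rounded. Rounded just once, at four significant figures.
Convert: Contact area A = π·d²/4 = π·(0.004425 m)²/4 = 1.538e-05 m².
SI base units throughout: W = 119.6 N, H = 5.462e+08 Pa, K = 3.800e-04.
Permissible volume V_lim = h_lim·A = 1.167e-05 · 1.538e-05 = 1.795e-10 m³.
Thus life L = V_lim·H/(K·W) = 1.795e-10 · 5.462e+08 / (3.800e-04 · 119.6) = 2.157 m.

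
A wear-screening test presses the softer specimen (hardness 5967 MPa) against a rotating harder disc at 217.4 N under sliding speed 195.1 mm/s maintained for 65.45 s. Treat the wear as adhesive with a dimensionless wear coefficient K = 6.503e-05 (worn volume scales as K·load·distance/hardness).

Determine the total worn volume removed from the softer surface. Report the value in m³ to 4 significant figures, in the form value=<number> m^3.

value=3.025e-11 m^3

The intermediates are shown rounded, and each operation runs at full float precision — a lone final rounding to 4 significant figures.
Sliding speed v = 195.1 mm/s = 0.1951 m/s. Distance covered L = v·t = 0.1951 m/s × 65.45 s = 12.77 m.
Hardness H = 5967 MPa = 5.967e+09 Pa.
SI base units throughout: W = 217.4 N, H = 5.967e+09 Pa, K = 6.503e-05.
Worn volume V = K·W·L/H = 6.503e-05 · 217.4 · 12.77 / 5.967e+09 = 3.025e-11 m³.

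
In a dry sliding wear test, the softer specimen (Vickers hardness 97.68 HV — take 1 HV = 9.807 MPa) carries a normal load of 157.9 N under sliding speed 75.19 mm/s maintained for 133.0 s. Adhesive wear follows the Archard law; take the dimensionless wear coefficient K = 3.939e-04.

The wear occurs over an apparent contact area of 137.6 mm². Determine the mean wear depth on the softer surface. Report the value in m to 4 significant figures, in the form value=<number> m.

Intermediates appear rounded. All arithmetic holds full precision. Rounded once at the end: four significant digits.
Sliding speed v = 75.19 mm/s = 0.07519 m/s. Sliding distance L = v·t = 0.07519 m/s × 133.0 s = 10.00 m.
Hardness H = 97.68 HV × 9.807 MPa/HV = 957.9 MPa = 9.579e+08 Pa.
Contact area A = 137.6 mm² = 1.376e-04 m².
Working in SI base units: W = 157.9 N, H = 9.579e+08 Pa, K = 3.939e-04.
Archard volume V = K·W·L/H = 3.939e-04 · 157.9 · 10.00 / 9.579e+08 = 6.493e-10 m³.
Wear depth h = V/A = 6.493e-10 / 1.376e-04 = 4.719e-06 m.

value=4.719e-06 m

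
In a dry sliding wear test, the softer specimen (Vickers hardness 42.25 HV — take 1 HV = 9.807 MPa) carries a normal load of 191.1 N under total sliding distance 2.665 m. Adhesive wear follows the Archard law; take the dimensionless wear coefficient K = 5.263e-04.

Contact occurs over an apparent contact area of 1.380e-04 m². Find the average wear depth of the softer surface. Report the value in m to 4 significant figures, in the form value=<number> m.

value=4.688e-06 m

Quoted intermediates are rounded. All arithmetic runs at full float precision. Rounded just once to 4 significant digits.
Hardness H = 42.25 HV × 9.807 MPa/HV = 414.3 MPa = 4.143e+08 Pa.
As SI base values: W = 191.1 N, H = 4.143e+08 Pa, K = 5.263e-04.
Worn volume V = K·W·L/H = 5.263e-04 · 191.1 · 2.665 / 4.143e+08 = 6.469e-10 m³.
Mean depth h = V/A = 6.469e-10 / 1.380e-04 = 4.688e-06 m.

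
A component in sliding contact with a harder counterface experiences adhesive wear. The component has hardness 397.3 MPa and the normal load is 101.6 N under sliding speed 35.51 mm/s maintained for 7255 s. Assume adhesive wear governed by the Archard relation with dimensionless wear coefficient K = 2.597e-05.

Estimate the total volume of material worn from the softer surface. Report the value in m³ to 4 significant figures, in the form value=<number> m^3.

value=1.711e-09 m^3

The computation maintains full float precision, and the intermediates are printed rounded. Rounded once at the end, at four significant digits.
Convert: Sliding speed v = 35.51 mm/s = 0.03551 m/s. Distance covered L = v·t = 0.03551 m/s × 7255 s = 257.6 m.
Convert: Hardness H = 397.3 MPa = 3.973e+08 Pa.
Expressed in SI base units: W = 101.6 N, H = 3.973e+08 Pa, K = 2.597e-05.
The Archard volume V = K·W·L/H = 2.597e-05 · 101.6 · 257.6 / 3.973e+08 = 1.711e-09 m³.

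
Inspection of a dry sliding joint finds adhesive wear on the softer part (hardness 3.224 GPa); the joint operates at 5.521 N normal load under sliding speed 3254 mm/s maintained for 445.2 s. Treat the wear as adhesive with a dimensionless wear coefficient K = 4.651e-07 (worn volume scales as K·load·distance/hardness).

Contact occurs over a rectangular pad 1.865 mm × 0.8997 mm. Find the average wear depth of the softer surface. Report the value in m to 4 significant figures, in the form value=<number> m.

value=6.876e-07 m

All working math holds exact precision, and the intermediates are displayed rounded; one last rounding, at 4 significant figures.
Convert: Sliding speed v = 3254 mm/s = 3.254 m/s. Path length L = v·t = 3.254 m/s × 445.2 s = 1449 m.
Convert: Hardness H = 3.224 GPa = 3.224e+09 Pa.
Convert: Pad sides 1.865 mm × 0.8997 mm = 1.865e-03 m × 8.997e-04 m. Contact area A = 1.865e-03 m × 8.997e-04 m = 1.678e-06 m².
Working in SI base units: W = 5.521 N, H = 3.224e+09 Pa, K = 4.651e-07.
Wear volume V = K·W·L/H = 4.651e-07 · 5.521 · 1449 / 3.224e+09 = 1.154e-12 m³.
Mean depth h = V/A = 1.154e-12 / 1.678e-06 = 6.876e-07 m.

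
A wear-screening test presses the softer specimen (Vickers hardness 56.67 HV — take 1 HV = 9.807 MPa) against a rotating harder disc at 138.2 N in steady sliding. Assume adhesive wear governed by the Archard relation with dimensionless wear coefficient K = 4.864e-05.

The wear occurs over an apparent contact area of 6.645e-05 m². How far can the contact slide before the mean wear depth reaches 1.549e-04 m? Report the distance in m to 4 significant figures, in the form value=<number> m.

value=851.0 m

Displayed values are rounded, and the computation runs at full precision; a lone final rounding: 4 significant digits.
Hardness H = 56.67 HV × 9.807 MPa/HV = 555.8 MPa = 5.558e+08 Pa.
As SI base values: W = 138.2 N, H = 5.558e+08 Pa, K = 4.864e-05.
Volume at the limit: V_lim = h_lim·A = 1.549e-04 · 6.645e-05 = 1.029e-08 m³.
So the life L = V_lim·H/(K·W) = 1.029e-08 · 5.558e+08 / (4.864e-05 · 138.2) = 851.0 m.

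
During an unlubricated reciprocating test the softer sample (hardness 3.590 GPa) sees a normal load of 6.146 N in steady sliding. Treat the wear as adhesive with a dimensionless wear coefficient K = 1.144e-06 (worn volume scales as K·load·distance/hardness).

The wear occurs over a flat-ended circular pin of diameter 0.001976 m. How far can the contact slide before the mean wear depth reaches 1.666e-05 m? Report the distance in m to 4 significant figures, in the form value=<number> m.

value=2.609e+04 m

All arithmetic maintains full precision, and the intermediates are displayed rounded; one last rounding to four significant figures.
Convert: Hardness H = 3.590 GPa = 3.590e+09 Pa.
Convert: Contact area A = π·d²/4 = π·(0.001976 m)²/4 = 3.067e-06 m².
SI base units throughout: W = 6.146 N, H = 3.590e+09 Pa, K = 1.144e-06.
Permissible volume V_lim = h_lim·A = 1.666e-05 · 3.067e-06 = 5.109e-11 m³.
Sliding life L = V_lim·H/(K·W) = 5.109e-11 · 3.590e+09 / (1.144e-06 · 6.146) = 2.609e+04 m.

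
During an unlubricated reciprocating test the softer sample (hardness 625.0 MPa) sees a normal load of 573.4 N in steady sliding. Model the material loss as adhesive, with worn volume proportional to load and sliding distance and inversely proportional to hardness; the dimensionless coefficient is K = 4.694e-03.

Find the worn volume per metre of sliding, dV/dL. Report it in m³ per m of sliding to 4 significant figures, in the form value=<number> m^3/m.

value=4.306e-09 m^3/m

The computation runs at full float precision; intermediate values are printed rounded — a lone final rounding, at 4 significant figures.
Hardness H = 625.0 MPa = 6.250e+08 Pa.
As SI base values: W = 573.4 N, H = 6.250e+08 Pa, K = 4.694e-03.
The wear rate dV/dL = K·W/H (no L dependence): 4.694e-03 · 573.4 / 6.250e+08 = 4.306e-09 m³/m.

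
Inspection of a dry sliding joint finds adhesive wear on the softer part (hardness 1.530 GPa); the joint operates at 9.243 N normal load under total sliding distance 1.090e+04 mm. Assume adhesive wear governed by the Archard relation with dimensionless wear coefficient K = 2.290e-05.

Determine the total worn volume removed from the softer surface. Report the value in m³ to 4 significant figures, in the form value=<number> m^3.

value=1.508e-12 m^3

The intermediates are printed rounded — the algebra runs at full precision, and rounded once at the end, at four significant figures.
Convert: Sliding distance L = 1.090e+04 mm = 10.90 m.
Convert: Hardness H = 1.530 GPa = 1.530e+09 Pa.
SI base units throughout: W = 9.243 N, H = 1.530e+09 Pa, K = 2.290e-05.
Worn volume V = K·W·L/H = 2.290e-05 · 9.243 · 10.90 / 1.530e+09 = 1.508e-12 m³.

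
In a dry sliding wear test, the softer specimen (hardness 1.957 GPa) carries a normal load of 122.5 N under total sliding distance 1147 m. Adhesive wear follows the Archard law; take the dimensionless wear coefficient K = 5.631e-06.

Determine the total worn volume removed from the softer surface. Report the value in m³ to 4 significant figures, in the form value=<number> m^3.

value=4.043e-10 m^3

Intermediate values are shown rounded; every step holds exact precision; a single final rounding, at 4 significant figures.
Convert: Hardness H = 1.957 GPa = 1.957e+09 Pa.
Restated in SI base units: W = 122.5 N, H = 1.957e+09 Pa, K = 5.631e-06.
Worn volume V = K·W·L/H = 5.631e-06 · 122.5 · 1147 / 1.957e+09 = 4.043e-10 m³.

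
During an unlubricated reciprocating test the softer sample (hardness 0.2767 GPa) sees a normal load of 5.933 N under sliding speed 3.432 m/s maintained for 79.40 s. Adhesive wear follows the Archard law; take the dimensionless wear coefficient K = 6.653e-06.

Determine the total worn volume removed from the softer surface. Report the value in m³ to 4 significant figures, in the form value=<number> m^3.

value=3.887e-11 m^3

Intermediates are printed rounded — each operation holds exact precision, and a lone final rounding, at 4 significant digits.
Sliding distance L = v·t = 3.432 m/s × 79.40 s = 272.5 m.
Hardness H = 0.2767 GPa = 2.767e+08 Pa.
Collected in SI base units: W = 5.933 N, H = 2.767e+08 Pa, K = 6.653e-06.
Archard volume V = K·W·L/H = 6.653e-06 · 5.933 · 272.5 / 2.767e+08 = 3.887e-11 m³.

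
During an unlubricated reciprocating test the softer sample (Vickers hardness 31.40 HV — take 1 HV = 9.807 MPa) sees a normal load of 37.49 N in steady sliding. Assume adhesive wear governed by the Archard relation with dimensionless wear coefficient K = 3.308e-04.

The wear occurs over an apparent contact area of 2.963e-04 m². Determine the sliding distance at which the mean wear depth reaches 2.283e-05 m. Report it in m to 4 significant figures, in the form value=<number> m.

value=168.0 m

All working math maintains exact precision; the intermediates are printed rounded — one final rounding, at four significant digits.
Convert: Hardness H = 31.40 HV × 9.807 MPa/HV = 307.9 MPa = 3.079e+08 Pa.
Collected in SI base units: W = 37.49 N, H = 3.079e+08 Pa, K = 3.308e-04.
Volume at the limit: V_lim = h_lim·A = 2.283e-05 · 2.963e-04 = 6.765e-09 m³.
So the life L = V_lim·H/(K·W) = 6.765e-09 · 3.079e+08 / (3.308e-04 · 37.49) = 168.0 m.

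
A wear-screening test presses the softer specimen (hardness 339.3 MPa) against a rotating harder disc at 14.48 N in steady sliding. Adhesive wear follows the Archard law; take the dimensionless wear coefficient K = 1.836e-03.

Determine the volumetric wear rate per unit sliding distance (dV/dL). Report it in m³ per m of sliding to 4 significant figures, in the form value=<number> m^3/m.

value=7.835e-11 m^3/m

The intermediates are printed rounded — each operation carries full float precision, and rounded just once to four significant figures.
Convert: Hardness H = 339.3 MPa = 3.393e+08 Pa.
Expressed in SI base units: W = 14.48 N, H = 3.393e+08 Pa, K = 1.836e-03.
The wear rate dV/dL = K·W/H: 1.836e-03 · 14.48 / 3.393e+08 = 7.835e-11 m³/m.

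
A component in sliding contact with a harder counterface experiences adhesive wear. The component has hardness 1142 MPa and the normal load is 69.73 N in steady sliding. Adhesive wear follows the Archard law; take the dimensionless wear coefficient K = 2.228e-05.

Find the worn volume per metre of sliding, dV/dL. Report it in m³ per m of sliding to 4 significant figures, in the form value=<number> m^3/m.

value=1.360e-12 m^3/m

The computation carries exact precision; intermediate values are displayed rounded. Rounded once at the end: four significant digits.
Hardness H = 1142 MPa = 1.142e+09 Pa.
Working in SI base units: W = 69.73 N, H = 1.142e+09 Pa, K = 2.228e-05.
Sliding wear rate dV/dL = K·W/H, per unit distance: 2.228e-05 · 69.73 / 1.142e+09 = 1.360e-12 m³/m.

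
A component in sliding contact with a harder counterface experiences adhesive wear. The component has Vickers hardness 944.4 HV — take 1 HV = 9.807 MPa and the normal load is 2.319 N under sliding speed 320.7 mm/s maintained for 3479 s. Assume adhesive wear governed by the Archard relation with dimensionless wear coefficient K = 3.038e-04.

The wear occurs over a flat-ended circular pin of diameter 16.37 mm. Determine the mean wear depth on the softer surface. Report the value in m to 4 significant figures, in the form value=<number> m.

value=4.032e-07 m

The algebra runs at full precision, and the intermediates are shown rounded. Rounded just once, at four significant digits.
Convert: Sliding speed v = 320.7 mm/s = 0.3207 m/s. The distance L = v·t = 0.3207 m/s × 3479 s = 1116 m.
Convert: Hardness H = 944.4 HV × 9.807 MPa/HV = 9262 MPa = 9.262e+09 Pa.
Convert: Pin diameter d = 16.37 mm = 0.01637 m. Contact area A = π·d²/4 = π·(0.01637 m)²/4 = 2.105e-04 m².
In SI base units, W = 2.319 N, H = 9.262e+09 Pa, K = 3.038e-04.
Volume removed: V = K·W·L/H = 3.038e-04 · 2.319 · 1116 / 9.262e+09 = 8.487e-11 m³.
Depth h = V/A = 8.487e-11 / 2.105e-04 = 4.032e-07 m.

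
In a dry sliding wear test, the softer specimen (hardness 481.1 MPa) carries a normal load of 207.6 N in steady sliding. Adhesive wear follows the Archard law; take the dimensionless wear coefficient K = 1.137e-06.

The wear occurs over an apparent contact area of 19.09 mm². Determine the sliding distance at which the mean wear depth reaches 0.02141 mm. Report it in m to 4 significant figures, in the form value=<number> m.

Shown intermediates are rounded; each operation keeps full precision, and a single final rounding: four significant digits.
Convert: Hardness H = 481.1 MPa = 4.811e+08 Pa.
Convert: Contact area A = 19.09 mm² = 1.909e-05 m².
Convert: Depth limit h_lim = 0.02141 mm = 2.141e-05 m.
In SI base units: W = 207.6 N, H = 4.811e+08 Pa, K = 1.137e-06.
Volume at the limit: V_lim = h_lim·A = 2.141e-05 · 1.909e-05 = 4.087e-10 m³.
Thus life L = V_lim·H/(K·W) = 4.087e-10 · 4.811e+08 / (1.137e-06 · 207.6) = 833.0 m.

value=833.0 m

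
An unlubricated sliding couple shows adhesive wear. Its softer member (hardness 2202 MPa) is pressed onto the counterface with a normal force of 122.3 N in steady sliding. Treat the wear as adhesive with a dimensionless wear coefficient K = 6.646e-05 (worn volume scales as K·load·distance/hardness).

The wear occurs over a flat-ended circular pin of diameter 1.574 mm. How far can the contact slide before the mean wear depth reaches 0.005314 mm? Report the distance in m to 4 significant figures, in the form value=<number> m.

value=2.801 m

The computation keeps exact precision. Intermediate values are shown rounded, and one final rounding, at 4 significant figures.
Hardness H = 2202 MPa = 2.202e+09 Pa.
Pin diameter d = 1.574 mm = 0.001574 m. Contact area A = π·d²/4 = π·(0.001574 m)²/4 = 1.946e-06 m².
Depth limit h_lim = 0.005314 mm = 5.314e-06 m.
Expressed in SI base units: W = 122.3 N, H = 2.202e+09 Pa, K = 6.646e-05.
Wearable volume V_lim = h_lim·A = 5.314e-06 · 1.946e-06 = 1.034e-11 m³.
So the life L = V_lim·H/(K·W) = 1.034e-11 · 2.202e+09 / (6.646e-05 · 122.3) = 2.801 m.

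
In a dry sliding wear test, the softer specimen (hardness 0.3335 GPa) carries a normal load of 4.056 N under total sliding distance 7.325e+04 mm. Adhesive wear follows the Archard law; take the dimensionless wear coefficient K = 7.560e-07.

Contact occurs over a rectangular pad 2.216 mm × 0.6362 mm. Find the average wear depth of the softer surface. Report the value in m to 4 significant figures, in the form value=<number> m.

Printed values are rounded. All working math holds full float precision, and a single final rounding, at four significant digits.
Distance covered L = 7.325e+04 mm = 73.25 m.
Hardness H = 0.3335 GPa = 3.335e+08 Pa.
Pad sides 2.216 mm × 0.6362 mm = 2.216e-03 m × 6.362e-04 m. Contact area A = 2.216e-03 m × 6.362e-04 m = 1.410e-06 m².
Expressed in SI base units: W = 4.056 N, H = 3.335e+08 Pa, K = 7.560e-07.
Archard volume V = K·W·L/H = 7.560e-07 · 4.056 · 73.25 / 3.335e+08 = 6.735e-13 m³.
Depth h = V/A = 6.735e-13 / 1.410e-06 = 4.777e-07 m.

value=4.777e-07 m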